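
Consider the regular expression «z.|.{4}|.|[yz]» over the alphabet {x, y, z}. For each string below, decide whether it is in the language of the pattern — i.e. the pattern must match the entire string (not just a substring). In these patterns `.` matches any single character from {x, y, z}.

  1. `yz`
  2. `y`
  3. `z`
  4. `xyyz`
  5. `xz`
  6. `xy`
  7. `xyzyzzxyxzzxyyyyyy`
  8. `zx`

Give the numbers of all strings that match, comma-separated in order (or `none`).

1. `yz` → no match
2. `y` → match
3. `z` → match
4. `xyyz` → match
5. `xz` → no match
6. `xy` → no match
7 → no match
8. `zx` → match

2, 3, 4, 8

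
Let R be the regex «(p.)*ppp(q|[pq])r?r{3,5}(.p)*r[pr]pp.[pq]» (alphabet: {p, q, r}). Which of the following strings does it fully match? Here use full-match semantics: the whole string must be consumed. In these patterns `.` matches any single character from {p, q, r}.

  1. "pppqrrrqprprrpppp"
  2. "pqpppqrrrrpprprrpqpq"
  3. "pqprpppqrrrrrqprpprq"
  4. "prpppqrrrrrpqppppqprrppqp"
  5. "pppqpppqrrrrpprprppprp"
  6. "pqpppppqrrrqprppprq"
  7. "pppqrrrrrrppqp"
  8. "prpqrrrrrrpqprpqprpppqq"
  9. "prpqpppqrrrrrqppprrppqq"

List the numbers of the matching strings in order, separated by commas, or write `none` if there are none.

1 → match
2 → no match
3 → no match
4 → no match
5 → match
6 → match
7 → match
8 → no match
9 → match

1, 5, 6, 7, 9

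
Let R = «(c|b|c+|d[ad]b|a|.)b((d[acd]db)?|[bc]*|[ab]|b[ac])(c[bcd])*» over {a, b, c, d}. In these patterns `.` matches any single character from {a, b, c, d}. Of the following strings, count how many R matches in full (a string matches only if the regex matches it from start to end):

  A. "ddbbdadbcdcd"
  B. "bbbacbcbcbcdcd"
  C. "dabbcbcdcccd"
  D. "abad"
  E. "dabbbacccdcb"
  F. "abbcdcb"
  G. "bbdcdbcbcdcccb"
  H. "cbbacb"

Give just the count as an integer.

7

A → match
B → match
C → match
D → no match
E → match
F → match
G → match
H → match
Total matched: 7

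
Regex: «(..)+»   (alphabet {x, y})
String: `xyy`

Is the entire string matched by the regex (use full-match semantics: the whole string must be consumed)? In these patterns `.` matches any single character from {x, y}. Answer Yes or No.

No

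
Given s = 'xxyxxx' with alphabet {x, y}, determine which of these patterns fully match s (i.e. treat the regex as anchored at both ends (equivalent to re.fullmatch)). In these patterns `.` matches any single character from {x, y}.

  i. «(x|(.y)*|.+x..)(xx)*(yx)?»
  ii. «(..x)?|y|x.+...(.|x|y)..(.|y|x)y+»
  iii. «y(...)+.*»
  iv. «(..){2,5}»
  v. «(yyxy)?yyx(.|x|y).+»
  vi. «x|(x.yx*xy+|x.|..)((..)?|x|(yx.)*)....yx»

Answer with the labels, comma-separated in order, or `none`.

i, iv

i → match
ii → no match
iii → no match — must start with 'y'
iv → match
v → no match
vi → no match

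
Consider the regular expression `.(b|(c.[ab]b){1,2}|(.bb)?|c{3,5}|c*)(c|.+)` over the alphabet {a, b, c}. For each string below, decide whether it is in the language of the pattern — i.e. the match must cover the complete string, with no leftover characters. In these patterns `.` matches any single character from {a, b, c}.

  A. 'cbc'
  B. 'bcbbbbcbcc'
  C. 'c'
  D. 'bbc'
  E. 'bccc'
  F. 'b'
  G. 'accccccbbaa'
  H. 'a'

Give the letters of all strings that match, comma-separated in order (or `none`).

A, B, D, E, G

A. 'cbc' → match
B. 'bcbbbbcbcc' → match
C. 'c' → no match
D. 'bbc' → match
E. 'bccc' → match
F. 'b' → no match
G. 'accccccbbaa' → match
H. 'a' → no match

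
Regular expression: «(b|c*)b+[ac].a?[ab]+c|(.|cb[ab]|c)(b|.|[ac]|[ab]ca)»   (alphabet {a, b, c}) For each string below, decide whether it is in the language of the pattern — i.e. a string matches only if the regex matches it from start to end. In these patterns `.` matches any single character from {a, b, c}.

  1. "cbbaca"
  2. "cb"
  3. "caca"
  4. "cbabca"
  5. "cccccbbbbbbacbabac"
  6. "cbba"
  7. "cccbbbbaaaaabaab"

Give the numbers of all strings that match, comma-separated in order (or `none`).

1 → match
2 → match
3 → match
4 → match
5 → match
6 → match
7 → no match

1, 2, 3, 4, 5, 6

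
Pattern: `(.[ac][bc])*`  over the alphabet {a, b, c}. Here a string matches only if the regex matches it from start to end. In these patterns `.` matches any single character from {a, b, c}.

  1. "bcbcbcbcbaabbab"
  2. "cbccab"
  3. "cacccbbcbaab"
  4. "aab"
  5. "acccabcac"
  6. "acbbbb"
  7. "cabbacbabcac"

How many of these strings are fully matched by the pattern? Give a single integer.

4

1 → no match
2. "cbccab" → no match
3. "cacccbbcbaab" → match
4. "aab" → match
5. "acccabcac" → match
6. "acbbbb" → no match
7. "cabbacbabcac" → match
Total matched: 4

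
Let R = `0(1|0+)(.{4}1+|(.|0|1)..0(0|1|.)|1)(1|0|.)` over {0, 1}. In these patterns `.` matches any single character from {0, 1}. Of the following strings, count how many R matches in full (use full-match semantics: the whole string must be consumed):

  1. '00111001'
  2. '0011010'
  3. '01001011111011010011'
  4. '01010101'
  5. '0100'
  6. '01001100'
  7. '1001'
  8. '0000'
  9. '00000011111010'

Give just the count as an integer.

1

1. '00111001' → match
2. '0011010' → no match
3 → no match
4. '01010101' → no match
5. '0100' → no match
6. '01001100' → no match
7. '1001' → no match — must start with '0'
8. '0000' → no match
9 → no match
Total matched: 1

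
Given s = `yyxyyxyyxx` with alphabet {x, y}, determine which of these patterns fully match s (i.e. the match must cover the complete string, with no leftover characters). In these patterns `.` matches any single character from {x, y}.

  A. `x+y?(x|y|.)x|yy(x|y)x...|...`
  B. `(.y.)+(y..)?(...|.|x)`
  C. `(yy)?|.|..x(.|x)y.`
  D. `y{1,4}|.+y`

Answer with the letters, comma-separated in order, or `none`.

B

A → no match
B → match
C → no match
D → no match — must end with `y`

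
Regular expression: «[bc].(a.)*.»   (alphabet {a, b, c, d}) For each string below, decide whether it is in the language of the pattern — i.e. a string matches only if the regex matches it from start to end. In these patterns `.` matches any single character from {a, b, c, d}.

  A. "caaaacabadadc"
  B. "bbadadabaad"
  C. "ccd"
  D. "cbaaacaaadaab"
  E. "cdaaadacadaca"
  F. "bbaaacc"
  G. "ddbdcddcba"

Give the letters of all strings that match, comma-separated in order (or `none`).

A → match
B → match
C → match
D → match
E → match
F → match
G → no match

A, B, C, D, E, F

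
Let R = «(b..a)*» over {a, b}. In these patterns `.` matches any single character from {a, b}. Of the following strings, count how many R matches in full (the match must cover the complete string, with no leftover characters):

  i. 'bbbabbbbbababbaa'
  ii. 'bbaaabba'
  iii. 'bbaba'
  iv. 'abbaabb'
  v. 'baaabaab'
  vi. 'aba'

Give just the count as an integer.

i → no match
ii. 'bbaaabba' → no match
iii. 'bbaba' → no match
iv. 'abbaabb' → no match
v. 'baaabaab' → no match
vi. 'aba' → no match
Total matched: 0

0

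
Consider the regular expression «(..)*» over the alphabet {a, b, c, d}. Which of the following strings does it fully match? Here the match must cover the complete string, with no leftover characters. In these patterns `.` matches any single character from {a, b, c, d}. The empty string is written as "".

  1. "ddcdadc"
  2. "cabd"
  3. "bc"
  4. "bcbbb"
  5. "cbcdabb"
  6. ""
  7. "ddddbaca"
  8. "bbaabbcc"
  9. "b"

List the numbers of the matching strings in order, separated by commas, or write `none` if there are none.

2, 3, 6, 7, 8

1 → no match
2 → match
3 → match
4 → no match
5 → no match
6 → match
7 → match
8 → match
9 → no match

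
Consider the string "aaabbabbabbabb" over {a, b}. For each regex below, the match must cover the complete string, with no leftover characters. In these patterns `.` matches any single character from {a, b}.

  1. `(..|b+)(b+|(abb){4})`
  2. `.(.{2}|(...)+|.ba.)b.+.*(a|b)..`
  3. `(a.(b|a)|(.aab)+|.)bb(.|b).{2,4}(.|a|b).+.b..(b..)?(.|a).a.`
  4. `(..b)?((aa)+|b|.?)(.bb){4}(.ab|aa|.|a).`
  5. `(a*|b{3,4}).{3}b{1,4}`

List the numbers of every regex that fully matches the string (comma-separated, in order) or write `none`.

1, 2

1 → match
2 → match
3 → no match
4 → no match
5 → no match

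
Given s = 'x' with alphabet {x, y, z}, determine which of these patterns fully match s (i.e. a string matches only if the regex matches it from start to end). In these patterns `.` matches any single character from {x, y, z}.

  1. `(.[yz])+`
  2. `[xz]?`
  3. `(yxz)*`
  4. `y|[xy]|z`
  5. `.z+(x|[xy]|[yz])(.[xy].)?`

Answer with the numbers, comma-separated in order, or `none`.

1 → no match
2 → match
3 → no match
4 → match
5 → no match

2, 4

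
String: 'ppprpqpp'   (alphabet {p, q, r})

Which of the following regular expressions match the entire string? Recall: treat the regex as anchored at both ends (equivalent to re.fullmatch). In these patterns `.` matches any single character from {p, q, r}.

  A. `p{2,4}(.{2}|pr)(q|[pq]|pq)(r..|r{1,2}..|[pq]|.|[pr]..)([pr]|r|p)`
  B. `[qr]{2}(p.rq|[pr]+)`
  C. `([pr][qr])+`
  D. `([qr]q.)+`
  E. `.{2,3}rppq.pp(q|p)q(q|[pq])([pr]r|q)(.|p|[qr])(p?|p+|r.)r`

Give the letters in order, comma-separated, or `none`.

A

A → match
B → no match
C → no match
D → no match
E → no match — must end with 'r'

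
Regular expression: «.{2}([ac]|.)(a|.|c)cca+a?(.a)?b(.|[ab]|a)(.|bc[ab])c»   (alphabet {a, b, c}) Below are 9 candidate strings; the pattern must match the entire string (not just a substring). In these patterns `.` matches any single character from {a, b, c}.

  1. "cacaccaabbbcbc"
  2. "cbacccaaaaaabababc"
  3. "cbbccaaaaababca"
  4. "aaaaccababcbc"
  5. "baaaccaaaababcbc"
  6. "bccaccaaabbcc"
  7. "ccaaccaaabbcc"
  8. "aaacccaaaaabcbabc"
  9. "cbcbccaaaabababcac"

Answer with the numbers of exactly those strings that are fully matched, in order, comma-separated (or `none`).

1, 2, 4, 5, 6, 7, 9

1 → match
2 → match
3 → no match — must end with "c"
4 → match
5 → match
6 → match
7 → match
8 → no match
9 → match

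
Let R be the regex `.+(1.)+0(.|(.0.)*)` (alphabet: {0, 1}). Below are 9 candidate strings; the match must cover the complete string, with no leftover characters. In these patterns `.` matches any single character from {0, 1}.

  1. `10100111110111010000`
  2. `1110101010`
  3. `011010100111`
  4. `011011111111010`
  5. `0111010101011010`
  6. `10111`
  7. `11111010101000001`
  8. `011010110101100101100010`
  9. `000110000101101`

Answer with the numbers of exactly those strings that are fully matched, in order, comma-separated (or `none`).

1 → no match
2 → no match
3 → no match
4 → no match
5 → no match
6 → no match
7 → no match
8 → no match
9 → match

9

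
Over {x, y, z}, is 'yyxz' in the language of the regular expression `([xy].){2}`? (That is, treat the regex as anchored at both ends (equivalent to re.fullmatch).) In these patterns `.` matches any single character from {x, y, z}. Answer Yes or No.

Yes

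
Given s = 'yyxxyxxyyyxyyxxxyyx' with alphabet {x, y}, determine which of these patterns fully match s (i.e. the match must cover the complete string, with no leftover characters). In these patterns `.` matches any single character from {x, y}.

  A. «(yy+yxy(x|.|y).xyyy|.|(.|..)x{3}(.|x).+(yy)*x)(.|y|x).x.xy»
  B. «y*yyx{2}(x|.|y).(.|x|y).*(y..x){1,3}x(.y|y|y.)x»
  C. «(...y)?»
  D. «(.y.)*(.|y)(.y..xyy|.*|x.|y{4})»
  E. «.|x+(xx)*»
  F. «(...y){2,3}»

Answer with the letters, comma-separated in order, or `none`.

B, D

A → no match — must end with 'xy'
B → match
C → no match
D → match
E → no match
F → no match — must end with 'y'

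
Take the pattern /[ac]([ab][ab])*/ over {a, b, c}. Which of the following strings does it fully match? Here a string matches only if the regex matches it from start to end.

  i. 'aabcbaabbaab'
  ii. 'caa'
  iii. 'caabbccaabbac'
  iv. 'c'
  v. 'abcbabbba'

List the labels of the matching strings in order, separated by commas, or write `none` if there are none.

i → no match
ii → match
iii → no match
iv → match
v → no match

ii, iv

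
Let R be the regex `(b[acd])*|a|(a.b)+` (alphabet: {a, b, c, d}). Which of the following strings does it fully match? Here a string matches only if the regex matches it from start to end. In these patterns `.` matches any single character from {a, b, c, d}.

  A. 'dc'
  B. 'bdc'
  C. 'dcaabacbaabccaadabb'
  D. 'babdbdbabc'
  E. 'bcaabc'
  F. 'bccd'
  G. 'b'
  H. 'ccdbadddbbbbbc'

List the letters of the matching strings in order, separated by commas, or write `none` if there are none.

A → no match
B → no match
C → no match
D → match
E → no match
F → no match
G → no match
H → no match

D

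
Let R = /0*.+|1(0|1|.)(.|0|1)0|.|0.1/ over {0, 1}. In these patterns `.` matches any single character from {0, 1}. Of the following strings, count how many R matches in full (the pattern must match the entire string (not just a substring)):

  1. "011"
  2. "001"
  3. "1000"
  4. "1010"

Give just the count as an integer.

1 → match
2 → match
3 → match
4 → match
Total matched: 4

4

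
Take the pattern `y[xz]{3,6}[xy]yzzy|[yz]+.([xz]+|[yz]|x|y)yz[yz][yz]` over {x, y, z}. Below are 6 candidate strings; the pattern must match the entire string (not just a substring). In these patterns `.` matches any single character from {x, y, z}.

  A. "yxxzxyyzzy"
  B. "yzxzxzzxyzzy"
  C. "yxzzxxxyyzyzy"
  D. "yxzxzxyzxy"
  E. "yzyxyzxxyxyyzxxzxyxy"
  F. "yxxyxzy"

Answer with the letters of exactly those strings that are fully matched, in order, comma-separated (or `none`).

A, B

A → match
B → match
C → no match
D → no match
E → no match
F → no match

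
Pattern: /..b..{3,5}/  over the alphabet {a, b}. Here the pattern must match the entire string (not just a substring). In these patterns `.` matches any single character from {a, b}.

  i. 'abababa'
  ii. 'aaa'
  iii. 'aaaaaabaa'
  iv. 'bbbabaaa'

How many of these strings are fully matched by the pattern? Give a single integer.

i → no match
ii → no match
iii → no match
iv → match
Total matched: 1

1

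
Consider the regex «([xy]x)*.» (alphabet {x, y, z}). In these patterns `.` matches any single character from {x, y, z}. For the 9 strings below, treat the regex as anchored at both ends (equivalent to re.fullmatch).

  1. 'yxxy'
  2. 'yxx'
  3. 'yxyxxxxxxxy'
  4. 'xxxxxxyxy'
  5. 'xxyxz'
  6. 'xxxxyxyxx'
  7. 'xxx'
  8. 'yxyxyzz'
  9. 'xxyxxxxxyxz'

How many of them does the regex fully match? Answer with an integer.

1 → no match
2 → match
3 → match
4 → match
5 → match
6 → match
7 → match
8 → no match
9 → match
Total matched: 7

7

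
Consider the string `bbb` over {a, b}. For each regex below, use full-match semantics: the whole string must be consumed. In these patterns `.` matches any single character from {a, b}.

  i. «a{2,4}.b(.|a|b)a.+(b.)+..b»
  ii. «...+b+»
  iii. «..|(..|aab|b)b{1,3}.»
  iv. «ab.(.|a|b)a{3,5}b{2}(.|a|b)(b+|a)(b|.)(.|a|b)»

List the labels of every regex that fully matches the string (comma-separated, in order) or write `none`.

i → no match — must start with `a`
ii → no match
iii → match
iv → no match — must start with `ab`

iii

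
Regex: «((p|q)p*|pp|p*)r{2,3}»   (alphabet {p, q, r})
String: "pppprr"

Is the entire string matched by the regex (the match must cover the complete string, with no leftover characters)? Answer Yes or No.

Yes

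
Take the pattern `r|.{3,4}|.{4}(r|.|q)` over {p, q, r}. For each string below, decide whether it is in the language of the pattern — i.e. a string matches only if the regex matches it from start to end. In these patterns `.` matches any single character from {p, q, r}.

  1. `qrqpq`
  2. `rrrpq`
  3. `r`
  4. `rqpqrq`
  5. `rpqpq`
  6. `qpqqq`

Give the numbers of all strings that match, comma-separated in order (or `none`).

1, 2, 3, 5, 6

1 → match
2 → match
3 → match
4 → no match
5 → match
6 → match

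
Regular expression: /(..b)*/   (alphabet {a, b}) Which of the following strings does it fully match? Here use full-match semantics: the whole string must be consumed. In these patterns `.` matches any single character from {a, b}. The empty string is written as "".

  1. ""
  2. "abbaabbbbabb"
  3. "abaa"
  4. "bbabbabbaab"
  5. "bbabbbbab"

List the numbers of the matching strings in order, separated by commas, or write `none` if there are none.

1, 2

1 → match
2 → match
3 → no match
4 → no match
5 → no match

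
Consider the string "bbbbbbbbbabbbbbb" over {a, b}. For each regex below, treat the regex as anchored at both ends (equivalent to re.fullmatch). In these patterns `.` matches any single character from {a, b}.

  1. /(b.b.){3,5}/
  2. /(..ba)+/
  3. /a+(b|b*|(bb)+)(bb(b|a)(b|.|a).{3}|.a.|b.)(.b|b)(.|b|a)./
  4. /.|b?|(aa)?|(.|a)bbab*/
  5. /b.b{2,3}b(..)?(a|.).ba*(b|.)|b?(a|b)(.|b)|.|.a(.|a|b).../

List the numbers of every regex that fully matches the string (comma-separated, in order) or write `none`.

1

1 → match
2 → no match — must end with "ba"
3 → no match — must start with "a"
4 → no match
5 → no match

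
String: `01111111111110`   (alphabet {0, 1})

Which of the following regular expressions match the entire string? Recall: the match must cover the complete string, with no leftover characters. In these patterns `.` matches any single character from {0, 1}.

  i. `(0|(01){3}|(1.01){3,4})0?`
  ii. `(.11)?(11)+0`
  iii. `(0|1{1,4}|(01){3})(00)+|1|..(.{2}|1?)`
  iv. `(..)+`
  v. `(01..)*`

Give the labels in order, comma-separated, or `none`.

i → no match
ii → match
iii → no match
iv → match
v → no match

ii, iv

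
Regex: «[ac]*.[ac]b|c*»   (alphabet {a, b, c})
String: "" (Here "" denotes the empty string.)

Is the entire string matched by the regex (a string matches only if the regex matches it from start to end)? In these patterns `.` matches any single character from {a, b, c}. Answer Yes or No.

Yes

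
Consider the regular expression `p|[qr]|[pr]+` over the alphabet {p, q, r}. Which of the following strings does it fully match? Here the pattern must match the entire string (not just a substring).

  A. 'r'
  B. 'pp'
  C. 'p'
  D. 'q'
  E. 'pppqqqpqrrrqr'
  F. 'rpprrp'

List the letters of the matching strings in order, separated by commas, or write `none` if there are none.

A, B, C, D, F

A → match
B → match
C → match
D → match
E → no match
F → match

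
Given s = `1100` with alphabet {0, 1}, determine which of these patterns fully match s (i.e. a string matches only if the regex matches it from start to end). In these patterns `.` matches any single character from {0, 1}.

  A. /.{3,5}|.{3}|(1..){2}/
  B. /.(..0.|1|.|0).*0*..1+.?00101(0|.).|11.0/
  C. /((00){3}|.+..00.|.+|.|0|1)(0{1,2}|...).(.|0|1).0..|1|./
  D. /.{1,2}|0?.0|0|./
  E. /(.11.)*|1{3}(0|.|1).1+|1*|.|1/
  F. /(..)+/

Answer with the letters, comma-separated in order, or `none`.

A, B, F

A → match
B → match
C → no match
D → no match
E → no match
F → match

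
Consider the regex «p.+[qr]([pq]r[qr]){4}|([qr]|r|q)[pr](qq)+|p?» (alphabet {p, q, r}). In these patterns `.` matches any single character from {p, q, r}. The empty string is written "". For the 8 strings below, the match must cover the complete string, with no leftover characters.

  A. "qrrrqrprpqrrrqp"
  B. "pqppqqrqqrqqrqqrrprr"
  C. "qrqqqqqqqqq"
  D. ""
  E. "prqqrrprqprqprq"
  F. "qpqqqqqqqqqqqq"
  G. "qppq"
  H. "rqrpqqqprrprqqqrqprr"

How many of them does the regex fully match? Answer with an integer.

4

A → no match
B → match
C → no match
D → match
E → match
F → match
G → no match
H → no match
Total matched: 4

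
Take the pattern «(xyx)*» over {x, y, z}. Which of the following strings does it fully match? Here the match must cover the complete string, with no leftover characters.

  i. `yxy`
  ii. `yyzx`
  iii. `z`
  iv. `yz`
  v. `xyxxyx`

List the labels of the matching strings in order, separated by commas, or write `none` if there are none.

i → no match
ii → no match
iii → no match
iv → no match
v → match

v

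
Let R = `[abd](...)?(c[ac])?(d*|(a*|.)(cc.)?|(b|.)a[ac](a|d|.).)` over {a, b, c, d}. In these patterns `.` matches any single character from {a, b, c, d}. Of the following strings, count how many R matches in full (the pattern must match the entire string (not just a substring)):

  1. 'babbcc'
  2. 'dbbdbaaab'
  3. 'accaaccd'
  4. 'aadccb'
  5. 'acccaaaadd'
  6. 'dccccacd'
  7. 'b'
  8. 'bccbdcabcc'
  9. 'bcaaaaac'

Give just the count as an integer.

1 → match
2 → match
3 → match
4 → no match
5 → no match
6 → no match
7 → match
8 → no match
9 → match
Total matched: 5

5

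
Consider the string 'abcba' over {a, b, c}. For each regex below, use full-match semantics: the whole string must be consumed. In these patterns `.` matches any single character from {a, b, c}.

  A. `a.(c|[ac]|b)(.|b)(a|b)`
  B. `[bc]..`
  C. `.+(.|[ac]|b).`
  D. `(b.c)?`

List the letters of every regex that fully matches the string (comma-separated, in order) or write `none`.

A, C

A → match
B → no match
C → match
D → no match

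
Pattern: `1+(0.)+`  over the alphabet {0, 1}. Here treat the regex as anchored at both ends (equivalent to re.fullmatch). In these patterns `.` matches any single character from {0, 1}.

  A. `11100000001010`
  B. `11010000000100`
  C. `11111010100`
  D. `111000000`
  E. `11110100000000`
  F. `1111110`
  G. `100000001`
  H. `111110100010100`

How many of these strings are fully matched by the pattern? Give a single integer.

6

A → no match
B → match
C → match
D → match
E → match
F → no match
G → match
H → match
Total matched: 6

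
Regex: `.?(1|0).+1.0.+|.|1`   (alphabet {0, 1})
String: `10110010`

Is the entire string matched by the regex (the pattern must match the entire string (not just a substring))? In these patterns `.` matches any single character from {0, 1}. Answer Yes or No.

Yes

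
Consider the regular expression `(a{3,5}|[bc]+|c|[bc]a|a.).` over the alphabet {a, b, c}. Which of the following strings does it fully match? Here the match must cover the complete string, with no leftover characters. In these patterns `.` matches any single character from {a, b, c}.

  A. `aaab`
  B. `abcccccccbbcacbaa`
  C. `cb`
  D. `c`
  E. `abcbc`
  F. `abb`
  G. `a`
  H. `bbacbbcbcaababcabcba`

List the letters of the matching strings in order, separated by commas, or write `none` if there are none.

A → match
B → no match
C → match
D → no match
E → no match
F → match
G → no match
H → no match

A, C, F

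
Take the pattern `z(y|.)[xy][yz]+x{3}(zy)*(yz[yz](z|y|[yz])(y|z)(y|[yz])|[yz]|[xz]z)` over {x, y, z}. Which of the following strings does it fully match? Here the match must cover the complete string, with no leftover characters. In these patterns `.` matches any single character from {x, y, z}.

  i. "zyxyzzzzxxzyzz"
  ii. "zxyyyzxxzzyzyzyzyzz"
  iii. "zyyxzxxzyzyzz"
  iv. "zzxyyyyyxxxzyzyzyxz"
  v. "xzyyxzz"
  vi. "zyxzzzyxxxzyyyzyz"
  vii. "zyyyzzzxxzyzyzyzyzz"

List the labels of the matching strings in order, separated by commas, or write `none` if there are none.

iv

i → no match
ii → no match
iii → no match
iv → match
v → no match — must start with "z"
vi → no match
vii → no match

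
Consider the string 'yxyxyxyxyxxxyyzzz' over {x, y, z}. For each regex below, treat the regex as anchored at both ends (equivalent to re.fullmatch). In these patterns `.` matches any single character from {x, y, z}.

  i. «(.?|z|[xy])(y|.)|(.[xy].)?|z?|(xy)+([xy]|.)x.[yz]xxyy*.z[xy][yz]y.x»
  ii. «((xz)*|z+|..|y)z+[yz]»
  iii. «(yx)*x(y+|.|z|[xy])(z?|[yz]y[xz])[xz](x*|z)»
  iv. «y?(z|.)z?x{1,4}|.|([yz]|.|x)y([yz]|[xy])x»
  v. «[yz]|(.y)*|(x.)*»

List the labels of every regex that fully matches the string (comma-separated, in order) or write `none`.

iii

i → no match
ii → no match
iii → match
iv → no match
v → no match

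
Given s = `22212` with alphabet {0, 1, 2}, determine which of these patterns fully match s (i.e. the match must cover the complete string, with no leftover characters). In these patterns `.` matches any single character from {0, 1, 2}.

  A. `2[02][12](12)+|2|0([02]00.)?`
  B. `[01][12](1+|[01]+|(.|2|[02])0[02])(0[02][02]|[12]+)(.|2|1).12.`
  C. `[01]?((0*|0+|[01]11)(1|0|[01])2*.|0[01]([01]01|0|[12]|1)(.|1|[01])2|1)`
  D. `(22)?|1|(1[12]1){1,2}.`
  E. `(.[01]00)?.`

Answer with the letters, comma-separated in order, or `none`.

A → match
B → no match
C → no match
D → no match
E → no match

A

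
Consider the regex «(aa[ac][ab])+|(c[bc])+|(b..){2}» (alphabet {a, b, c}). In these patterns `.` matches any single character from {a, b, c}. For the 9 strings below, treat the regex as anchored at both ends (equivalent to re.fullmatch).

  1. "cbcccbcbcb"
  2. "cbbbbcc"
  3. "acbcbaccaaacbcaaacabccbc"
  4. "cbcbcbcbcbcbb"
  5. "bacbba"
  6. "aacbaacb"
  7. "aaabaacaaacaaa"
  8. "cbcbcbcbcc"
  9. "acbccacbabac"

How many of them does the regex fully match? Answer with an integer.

1 → match
2 → no match
3 → no match
4 → no match
5 → match
6 → match
7 → no match
8 → match
9 → no match
Total matched: 4

4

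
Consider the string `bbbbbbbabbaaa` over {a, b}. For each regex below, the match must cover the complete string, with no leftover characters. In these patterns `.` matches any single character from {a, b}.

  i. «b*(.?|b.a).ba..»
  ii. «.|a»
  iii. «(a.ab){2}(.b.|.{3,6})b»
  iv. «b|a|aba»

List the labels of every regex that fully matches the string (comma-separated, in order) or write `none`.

i

i → match
ii → no match
iii → no match — must start with `a`
iv → no match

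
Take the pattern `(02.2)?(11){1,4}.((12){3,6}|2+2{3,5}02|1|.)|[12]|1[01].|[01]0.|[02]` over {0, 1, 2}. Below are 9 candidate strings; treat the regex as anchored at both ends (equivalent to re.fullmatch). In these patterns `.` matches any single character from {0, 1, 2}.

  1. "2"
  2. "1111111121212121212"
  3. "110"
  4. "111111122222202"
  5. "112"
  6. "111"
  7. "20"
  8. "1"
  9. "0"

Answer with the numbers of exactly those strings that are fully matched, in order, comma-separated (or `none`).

1 → match
2 → match
3 → match
4 → match
5 → match
6 → match
7 → no match
8 → match
9 → match

1, 2, 3, 4, 5, 6, 8, 9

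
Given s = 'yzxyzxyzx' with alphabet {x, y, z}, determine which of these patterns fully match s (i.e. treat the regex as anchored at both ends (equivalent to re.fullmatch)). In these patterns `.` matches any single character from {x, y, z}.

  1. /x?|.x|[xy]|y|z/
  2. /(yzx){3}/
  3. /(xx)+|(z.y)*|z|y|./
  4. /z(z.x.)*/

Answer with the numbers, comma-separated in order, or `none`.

2

1 → no match
2 → match
3 → no match
4 → no match — must start with 'z'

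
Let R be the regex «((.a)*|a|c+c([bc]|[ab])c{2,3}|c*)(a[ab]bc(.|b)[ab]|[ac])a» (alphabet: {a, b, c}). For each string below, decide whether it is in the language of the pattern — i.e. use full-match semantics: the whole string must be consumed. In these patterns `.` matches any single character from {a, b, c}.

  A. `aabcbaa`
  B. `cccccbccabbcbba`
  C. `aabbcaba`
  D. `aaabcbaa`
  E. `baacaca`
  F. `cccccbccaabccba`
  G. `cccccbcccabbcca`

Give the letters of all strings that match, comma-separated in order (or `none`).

A, B, C, D, F

A → match
B → match
C → match
D → match
E → no match
F → match
G → no match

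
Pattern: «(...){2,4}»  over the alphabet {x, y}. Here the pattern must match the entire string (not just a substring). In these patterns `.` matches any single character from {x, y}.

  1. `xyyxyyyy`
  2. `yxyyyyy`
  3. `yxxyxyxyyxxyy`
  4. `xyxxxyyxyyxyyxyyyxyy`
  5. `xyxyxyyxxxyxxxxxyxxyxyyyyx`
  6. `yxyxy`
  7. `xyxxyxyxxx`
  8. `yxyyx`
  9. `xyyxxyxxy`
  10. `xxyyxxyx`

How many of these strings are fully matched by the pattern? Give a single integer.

1. `xyyxyyyy` → no match
2. `yxyyyyy` → no match
3 → no match
4 → no match
5 → no match
6. `yxyxy` → no match
7. `xyxxyxyxxx` → no match
8. `yxyyx` → no match
9. `xyyxxyxxy` → match
10. `xxyyxxyx` → no match
Total matched: 1

1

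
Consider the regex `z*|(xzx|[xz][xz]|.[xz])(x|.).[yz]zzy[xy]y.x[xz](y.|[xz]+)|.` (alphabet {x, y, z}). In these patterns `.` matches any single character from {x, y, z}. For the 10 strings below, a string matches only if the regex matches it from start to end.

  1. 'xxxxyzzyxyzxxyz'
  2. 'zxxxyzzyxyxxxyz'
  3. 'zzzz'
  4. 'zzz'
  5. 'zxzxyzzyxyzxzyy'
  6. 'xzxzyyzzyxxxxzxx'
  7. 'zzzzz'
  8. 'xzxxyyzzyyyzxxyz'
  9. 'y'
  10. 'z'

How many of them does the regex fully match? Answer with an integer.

9

1 → match
2 → match
3 → match
4 → match
5 → match
6 → no match
7 → match
8 → match
9 → match
10 → match
Total matched: 9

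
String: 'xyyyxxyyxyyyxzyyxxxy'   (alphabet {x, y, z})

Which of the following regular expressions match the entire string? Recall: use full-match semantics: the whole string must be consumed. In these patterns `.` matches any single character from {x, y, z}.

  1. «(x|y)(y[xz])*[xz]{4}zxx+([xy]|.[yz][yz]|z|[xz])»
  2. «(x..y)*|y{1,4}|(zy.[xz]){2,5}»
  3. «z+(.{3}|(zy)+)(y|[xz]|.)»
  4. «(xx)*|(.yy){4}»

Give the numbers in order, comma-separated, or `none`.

1 → no match
2 → match
3 → no match — must start with 'z'
4 → no match

2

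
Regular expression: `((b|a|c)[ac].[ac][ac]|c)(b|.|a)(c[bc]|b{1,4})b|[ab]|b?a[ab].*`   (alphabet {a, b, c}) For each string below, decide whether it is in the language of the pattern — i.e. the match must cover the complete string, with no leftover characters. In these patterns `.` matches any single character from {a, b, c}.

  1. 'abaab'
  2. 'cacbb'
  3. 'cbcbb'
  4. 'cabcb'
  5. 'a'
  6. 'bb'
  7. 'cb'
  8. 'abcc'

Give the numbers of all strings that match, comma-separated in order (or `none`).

1, 2, 3, 5, 8

1 → match
2 → match
3 → match
4 → no match
5 → match
6 → no match
7 → no match
8 → match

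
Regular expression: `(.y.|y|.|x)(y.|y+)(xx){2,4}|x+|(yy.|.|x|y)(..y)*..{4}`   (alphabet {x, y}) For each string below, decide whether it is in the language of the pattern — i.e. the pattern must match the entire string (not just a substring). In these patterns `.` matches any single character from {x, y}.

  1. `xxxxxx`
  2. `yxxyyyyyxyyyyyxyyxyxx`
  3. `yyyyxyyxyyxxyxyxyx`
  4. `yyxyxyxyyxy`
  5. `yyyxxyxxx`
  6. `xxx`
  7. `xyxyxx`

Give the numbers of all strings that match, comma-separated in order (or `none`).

1 → match
2 → match
3 → match
4 → match
5 → no match
6 → match
7 → match

1, 2, 3, 4, 6, 7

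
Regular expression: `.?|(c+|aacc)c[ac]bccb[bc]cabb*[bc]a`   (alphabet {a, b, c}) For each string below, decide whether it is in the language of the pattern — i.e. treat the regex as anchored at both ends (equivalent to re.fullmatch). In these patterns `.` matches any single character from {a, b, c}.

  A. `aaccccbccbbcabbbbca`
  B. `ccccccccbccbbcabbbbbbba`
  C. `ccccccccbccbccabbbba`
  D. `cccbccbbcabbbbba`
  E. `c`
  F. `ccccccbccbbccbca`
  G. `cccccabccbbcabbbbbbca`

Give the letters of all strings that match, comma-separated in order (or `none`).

A, B, C, D, E, G

A → match
B → match
C → match
D → match
E → match
F → no match
G → match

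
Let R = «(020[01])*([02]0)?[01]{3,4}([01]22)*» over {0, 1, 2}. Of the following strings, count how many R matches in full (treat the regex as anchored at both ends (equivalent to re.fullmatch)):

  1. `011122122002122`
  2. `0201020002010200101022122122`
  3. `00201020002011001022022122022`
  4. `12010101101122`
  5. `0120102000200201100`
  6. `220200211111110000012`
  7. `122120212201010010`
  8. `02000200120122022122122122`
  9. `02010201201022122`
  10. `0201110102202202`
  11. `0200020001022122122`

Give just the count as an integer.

1 → no match
2 → match
3 → no match
4 → no match
5 → no match
6 → no match
7 → no match
8 → no match
9 → no match
10 → no match
11 → no match
Total matched: 1

1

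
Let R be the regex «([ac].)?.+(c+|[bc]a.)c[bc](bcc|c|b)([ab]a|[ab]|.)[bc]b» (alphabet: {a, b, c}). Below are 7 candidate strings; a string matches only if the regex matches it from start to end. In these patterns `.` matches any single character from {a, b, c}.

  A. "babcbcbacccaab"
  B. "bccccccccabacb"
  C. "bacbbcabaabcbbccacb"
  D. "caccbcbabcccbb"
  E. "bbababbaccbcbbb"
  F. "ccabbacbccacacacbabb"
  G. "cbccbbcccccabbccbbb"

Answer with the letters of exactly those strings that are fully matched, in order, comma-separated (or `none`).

E

A → no match
B → no match
C → no match
D → no match
E → match
F → no match
G → no match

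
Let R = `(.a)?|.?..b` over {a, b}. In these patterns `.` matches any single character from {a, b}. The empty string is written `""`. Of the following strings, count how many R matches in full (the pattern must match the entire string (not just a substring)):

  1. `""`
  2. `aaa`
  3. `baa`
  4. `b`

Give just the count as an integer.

1 → match
2 → no match
3 → no match
4 → no match
Total matched: 1

1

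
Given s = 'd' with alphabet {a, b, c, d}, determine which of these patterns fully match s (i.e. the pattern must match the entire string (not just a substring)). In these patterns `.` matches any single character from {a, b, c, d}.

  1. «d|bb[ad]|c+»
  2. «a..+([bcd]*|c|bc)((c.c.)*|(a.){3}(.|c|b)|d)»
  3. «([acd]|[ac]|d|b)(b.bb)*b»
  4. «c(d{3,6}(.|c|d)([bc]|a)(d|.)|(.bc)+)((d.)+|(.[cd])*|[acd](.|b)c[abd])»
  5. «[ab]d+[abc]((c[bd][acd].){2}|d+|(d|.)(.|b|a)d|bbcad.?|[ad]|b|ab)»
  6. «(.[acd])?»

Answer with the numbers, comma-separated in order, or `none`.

1

1 → match
2 → no match — must start with 'a'
3 → no match — must end with 'b'
4 → no match — must start with 'c'
5 → no match
6 → no match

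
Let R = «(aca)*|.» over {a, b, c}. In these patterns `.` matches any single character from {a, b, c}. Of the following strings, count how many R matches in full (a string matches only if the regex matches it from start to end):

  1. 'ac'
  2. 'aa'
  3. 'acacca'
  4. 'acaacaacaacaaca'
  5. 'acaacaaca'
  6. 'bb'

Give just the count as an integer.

2

1. 'ac' → no match
2. 'aa' → no match
3. 'acacca' → no match
4 → match
5. 'acaacaaca' → match
6. 'bb' → no match
Total matched: 2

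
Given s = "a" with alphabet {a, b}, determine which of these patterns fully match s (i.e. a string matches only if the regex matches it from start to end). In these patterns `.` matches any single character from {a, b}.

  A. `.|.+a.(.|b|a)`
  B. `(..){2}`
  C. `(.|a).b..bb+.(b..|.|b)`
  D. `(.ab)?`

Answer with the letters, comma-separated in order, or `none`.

A

A → match
B → no match
C → no match
D → no match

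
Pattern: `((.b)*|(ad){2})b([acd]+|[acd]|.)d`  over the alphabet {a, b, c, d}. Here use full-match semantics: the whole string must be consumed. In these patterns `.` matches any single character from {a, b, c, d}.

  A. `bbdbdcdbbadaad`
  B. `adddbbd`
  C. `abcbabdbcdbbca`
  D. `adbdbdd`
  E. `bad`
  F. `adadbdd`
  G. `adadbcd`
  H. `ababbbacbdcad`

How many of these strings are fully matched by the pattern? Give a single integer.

3

A → no match
B. `adddbbd` → no match
C → no match — must end with `d`
D. `adbdbdd` → no match
E. `bad` → match
F. `adadbdd` → match
G. `adadbcd` → match
H → no match
Total matched: 3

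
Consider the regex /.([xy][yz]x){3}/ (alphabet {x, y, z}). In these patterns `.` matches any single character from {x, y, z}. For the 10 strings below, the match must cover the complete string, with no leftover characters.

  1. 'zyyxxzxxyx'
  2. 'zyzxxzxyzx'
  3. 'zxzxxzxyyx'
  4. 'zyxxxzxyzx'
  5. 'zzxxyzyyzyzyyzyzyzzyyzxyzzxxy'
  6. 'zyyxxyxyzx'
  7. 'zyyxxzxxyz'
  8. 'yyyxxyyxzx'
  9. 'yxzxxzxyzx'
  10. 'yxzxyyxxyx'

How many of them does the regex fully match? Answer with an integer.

6

1. 'zyyxxzxxyx' → match
2. 'zyzxxzxyzx' → match
3. 'zxzxxzxyyx' → match
4. 'zyxxxzxyzx' → no match
5 → no match — must end with 'x'
6. 'zyyxxyxyzx' → match
7. 'zyyxxzxxyz' → no match — must end with 'x'
8. 'yyyxxyyxzx' → no match
9. 'yxzxxzxyzx' → match
10. 'yxzxyyxxyx' → match
Total matched: 6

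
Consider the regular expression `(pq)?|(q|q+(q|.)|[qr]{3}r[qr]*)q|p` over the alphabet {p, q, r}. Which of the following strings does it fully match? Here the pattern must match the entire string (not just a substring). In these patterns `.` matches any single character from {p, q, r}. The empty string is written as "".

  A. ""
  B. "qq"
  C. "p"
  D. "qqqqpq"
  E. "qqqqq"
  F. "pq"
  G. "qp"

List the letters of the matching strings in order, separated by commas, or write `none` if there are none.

A, B, C, D, E, F

A → match
B → match
C → match
D → match
E → match
F → match
G → no match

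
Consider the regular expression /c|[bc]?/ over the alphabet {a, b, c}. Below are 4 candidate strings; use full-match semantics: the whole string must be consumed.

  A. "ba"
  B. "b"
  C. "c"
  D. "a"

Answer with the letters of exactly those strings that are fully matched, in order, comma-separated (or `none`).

A → no match
B → match
C → match
D → no match

B, C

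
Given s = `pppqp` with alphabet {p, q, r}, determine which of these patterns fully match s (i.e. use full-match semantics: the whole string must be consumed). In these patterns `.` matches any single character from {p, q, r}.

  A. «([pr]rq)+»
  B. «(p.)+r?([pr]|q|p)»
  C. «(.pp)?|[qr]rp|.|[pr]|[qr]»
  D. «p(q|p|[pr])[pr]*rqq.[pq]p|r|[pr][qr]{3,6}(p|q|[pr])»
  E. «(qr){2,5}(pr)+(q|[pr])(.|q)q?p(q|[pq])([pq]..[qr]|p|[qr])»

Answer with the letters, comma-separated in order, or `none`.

B

A → no match — must end with `rq`
B → match
C → no match
D → no match
E → no match — must start with `qr`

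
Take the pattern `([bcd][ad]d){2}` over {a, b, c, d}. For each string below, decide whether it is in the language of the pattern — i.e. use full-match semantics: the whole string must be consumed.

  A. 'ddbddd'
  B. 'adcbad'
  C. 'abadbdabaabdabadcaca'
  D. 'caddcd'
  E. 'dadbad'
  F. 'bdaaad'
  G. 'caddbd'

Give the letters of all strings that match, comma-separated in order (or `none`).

E

A → no match
B → no match
C → no match — must end with 'd'
D → no match
E → match
F → no match
G → no match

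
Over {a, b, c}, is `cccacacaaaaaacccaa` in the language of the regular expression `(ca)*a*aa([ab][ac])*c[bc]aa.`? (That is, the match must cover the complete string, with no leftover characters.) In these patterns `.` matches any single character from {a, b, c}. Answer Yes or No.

No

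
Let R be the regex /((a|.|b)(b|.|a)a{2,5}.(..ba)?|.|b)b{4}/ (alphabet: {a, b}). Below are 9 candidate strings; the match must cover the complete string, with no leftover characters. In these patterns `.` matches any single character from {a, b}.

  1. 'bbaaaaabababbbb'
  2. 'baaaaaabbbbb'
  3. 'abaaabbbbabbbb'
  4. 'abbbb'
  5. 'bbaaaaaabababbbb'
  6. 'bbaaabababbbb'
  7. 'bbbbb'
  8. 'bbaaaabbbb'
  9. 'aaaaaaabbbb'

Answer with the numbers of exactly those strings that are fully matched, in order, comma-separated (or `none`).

1, 2, 3, 4, 5, 6, 7, 8, 9

1 → match
2 → match
3 → match
4 → match
5 → match
6 → match
7 → match
8 → match
9 → match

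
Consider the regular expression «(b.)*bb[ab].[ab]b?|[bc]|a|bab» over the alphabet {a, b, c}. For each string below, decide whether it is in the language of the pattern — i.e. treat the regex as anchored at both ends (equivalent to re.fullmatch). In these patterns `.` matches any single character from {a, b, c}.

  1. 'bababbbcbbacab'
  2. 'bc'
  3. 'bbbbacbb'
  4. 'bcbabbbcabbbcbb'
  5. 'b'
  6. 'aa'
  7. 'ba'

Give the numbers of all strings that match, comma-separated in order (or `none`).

1 → match
2 → no match
3 → match
4 → no match
5 → match
6 → no match
7 → no match

1, 3, 5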